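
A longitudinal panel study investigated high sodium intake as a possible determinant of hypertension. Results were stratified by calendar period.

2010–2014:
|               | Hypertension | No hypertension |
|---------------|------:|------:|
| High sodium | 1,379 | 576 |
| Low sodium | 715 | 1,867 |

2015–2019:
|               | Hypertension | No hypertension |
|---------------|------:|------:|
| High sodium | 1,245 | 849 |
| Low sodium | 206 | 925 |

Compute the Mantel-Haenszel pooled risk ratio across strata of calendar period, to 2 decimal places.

RR_MH = Σ(aᵢ·n₀ᵢ/nᵢ) / Σ(cᵢ·n₁ᵢ/nᵢ), with n₁ᵢ = aᵢ+bᵢ (exposed), n₀ᵢ = cᵢ+dᵢ (unexposed), nᵢ = n₁ᵢ+n₀ᵢ.
Stratum 1 (2010–2014): n₁ = 1955, n₀ = 2582, n = 4537; a·n₀/n = 1379·2582/4537 = 784.7869; c·n₁/n = 715·1955/4537 = 308.0946
Stratum 2 (2015–2019): n₁ = 2094, n₀ = 1131, n = 3225; a·n₀/n = 1245·1131/3225 = 436.6186; c·n₁/n = 206·2094/3225 = 133.7563
RR_MH = (784.7869 + 436.6186) / (308.0946 + 133.7563) = 1221.4055 / 441.8508 = 2.76429

2.76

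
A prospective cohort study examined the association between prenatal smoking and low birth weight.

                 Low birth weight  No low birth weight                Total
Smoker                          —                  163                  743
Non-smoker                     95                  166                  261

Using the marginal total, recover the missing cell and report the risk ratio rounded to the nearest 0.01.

The missing cell is in the exposed row: 743 − 163 = 580.
So a = 580, b = 163, c = 95, d = 166.
RR = [a/(a+b)] / [c/(c+d)] = (580/743) / (95/261) = 0.78062/0.36398 = 2.14465

2.14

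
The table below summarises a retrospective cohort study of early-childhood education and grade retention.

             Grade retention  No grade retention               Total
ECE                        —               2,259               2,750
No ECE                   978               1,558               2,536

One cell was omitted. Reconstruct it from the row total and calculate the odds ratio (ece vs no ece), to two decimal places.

The missing cell is in the exposed row: 2750 − 2259 = 491.
So a = 491, b = 2259, c = 978, d = 1558.
OR = (a·d)/(b·c) = (491 × 1558) / (2259 × 978) = 764978 / 2209302 = 0.34625

0.35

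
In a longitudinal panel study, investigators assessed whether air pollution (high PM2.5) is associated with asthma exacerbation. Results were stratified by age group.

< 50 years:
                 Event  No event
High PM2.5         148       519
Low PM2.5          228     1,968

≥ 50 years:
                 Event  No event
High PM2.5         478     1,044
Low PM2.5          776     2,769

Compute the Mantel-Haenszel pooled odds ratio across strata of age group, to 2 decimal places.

OR_MH = Σ(aᵢdᵢ/nᵢ) / Σ(bᵢcᵢ/nᵢ), where nᵢ is the stratum total.
Stratum 1 (< 50 years): n = 2863; a·d/n = 148·1968/2863 = 101.7338; b·c/n = 519·228/2863 = 41.3315
Stratum 2 (≥ 50 years): n = 5067; a·d/n = 478·2769/5067 = 261.2161; b·c/n = 1044·776/5067 = 159.8863
OR_MH = (101.7338 + 261.2161) / (41.3315 + 159.8863) = 362.9499 / 201.2178 = 1.80377

1.80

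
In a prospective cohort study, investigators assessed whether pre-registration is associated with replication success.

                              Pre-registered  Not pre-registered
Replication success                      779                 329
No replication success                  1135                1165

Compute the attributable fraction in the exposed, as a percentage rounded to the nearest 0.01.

45.89

Reading the table with exposure as columns: a = 779 (Pre-registered, case), b = 1135 (Pre-registered, non-case), c = 329 (Not pre-registered, case), d = 1165.
Risk in exposed = 779/1914 = 0.40700; risk in unexposed = 329/1494 = 0.22021.
RR = 0.40700/0.22021 = 1.84821
AR% = (RR − 1)/RR × 100 = (1.84821 − 1)/1.84821 × 100 = 45.8935%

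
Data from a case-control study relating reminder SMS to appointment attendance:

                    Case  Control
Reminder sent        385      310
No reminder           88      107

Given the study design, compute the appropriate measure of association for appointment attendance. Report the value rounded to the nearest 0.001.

Cells: a = 385, b = 310, c = 88, d = 107.
This is a case-control study: participants were sampled on outcome status, so risks in the source population cannot be estimated directly — relative risk is not valid here. The odds ratio is the appropriate measure.
OR = (a·d)/(b·c) = (385 × 107) / (310 × 88) = 41195 / 27280 = 1.51008

1.510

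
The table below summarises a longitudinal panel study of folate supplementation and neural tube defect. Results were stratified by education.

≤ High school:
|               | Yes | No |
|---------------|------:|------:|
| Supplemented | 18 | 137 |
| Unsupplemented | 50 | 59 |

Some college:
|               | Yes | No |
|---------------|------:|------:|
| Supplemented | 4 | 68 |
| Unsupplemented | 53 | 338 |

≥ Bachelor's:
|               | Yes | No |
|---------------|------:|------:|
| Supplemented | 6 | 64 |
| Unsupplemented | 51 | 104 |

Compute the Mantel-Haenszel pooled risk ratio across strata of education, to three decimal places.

RR_MH = Σ(aᵢ·n₀ᵢ/nᵢ) / Σ(cᵢ·n₁ᵢ/nᵢ), with n₁ᵢ = aᵢ+bᵢ (exposed), n₀ᵢ = cᵢ+dᵢ (unexposed), nᵢ = n₁ᵢ+n₀ᵢ.
Stratum 1 (≤ High school): n₁ = 155, n₀ = 109, n = 264; a·n₀/n = 18·109/264 = 7.4318; c·n₁/n = 50·155/264 = 29.3561
Stratum 2 (Some college): n₁ = 72, n₀ = 391, n = 463; a·n₀/n = 4·391/463 = 3.3780; c·n₁/n = 53·72/463 = 8.2419
Stratum 3 (≥ Bachelor's): n₁ = 70, n₀ = 155, n = 225; a·n₀/n = 6·155/225 = 4.1333; c·n₁/n = 51·70/225 = 15.8667
RR_MH = (7.4318 + 3.3780 + 4.1333) / (29.3561 + 8.2419 + 15.8667) = 14.9431 / 53.4646 = 0.27950

0.279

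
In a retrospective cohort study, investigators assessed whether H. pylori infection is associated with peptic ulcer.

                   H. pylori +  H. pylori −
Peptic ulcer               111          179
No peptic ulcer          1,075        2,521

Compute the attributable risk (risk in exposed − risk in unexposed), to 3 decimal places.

0.027

Reading the table with exposure as columns: a = 111 (H. pylori +, case), b = 1075 (H. pylori +, non-case), c = 179 (H. pylori −, case), d = 2521.
Risk in exposed = 111/1186 = 0.093592; risk in unexposed = 179/2700 = 0.066296.
Risk difference = 0.093592 − 0.066296 = 0.027296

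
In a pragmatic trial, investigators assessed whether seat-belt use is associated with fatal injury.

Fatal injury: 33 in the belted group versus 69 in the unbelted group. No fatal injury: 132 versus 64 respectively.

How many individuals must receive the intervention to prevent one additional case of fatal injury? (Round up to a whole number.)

Risk in treated group = 33/165 = 0.20000; risk in control = 69/133 = 0.51880.
Absolute risk reduction = 0.51880 − 0.20000 = 0.31880
NNT = 1 / ARR = 1 / 0.31880 = 3.137 → round up → 4

4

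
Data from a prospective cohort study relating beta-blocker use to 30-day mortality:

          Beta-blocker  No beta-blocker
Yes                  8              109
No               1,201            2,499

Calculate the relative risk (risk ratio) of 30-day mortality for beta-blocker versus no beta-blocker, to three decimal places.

Reading the table with exposure as columns: a = 8 (Beta-blocker, case), b = 1201 (Beta-blocker, non-case), c = 109 (No beta-blocker, case), d = 2499.
Risk in exposed = 8/1209 = 0.00662; risk in unexposed = 109/2608 = 0.04179.
RR = 0.00662 / 0.04179 = 0.15832
The risk is 84% lower among the exposed than among the unexposed.

0.158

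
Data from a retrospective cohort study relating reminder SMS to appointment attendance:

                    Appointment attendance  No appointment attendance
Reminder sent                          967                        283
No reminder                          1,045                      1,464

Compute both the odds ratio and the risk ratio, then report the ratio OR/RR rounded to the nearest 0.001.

Cells: a = 967, b = 283, c = 1045, d = 1464.
OR = (967·1464)/(283·1045) = 1415688/295735 = 4.78702
Risk in exposed = 967/1250 = 0.77360; risk in unexposed = 1045/2509 = 0.41650; RR = 1.85738
OR/RR = 4.78702 / 1.85738 = 2.57729
The outcome is not rare, so the OR lies further from 1 than the RR.

2.577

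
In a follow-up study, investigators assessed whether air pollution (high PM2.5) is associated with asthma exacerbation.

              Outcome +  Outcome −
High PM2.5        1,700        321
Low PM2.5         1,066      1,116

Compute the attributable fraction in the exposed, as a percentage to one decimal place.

Cells: a = 1700, b = 321, c = 1066, d = 1116.
Risk in exposed = 1700/2021 = 0.84117; risk in unexposed = 1066/2182 = 0.48854.
RR = 0.84117/0.48854 = 1.72179
AR% = (RR − 1)/RR × 100 = (1.72179 − 1)/1.72179 × 100 = 41.9209%

41.9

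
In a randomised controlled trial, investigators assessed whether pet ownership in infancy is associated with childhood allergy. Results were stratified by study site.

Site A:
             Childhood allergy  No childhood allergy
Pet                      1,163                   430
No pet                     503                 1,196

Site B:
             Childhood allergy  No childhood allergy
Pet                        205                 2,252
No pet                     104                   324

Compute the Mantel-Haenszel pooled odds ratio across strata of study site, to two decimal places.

3.03

OR_MH = Σ(aᵢdᵢ/nᵢ) / Σ(bᵢcᵢ/nᵢ), where nᵢ is the stratum total.
Stratum 1 (Site A): n = 3292; a·d/n = 1163·1196/3292 = 422.5237; b·c/n = 430·503/3292 = 65.7017
Stratum 2 (Site B): n = 2885; a·d/n = 205·324/2885 = 23.0225; b·c/n = 2252·104/2885 = 81.1813
OR_MH = (422.5237 + 23.0225) / (65.7017 + 81.1813) = 445.5462 / 146.8830 = 3.03334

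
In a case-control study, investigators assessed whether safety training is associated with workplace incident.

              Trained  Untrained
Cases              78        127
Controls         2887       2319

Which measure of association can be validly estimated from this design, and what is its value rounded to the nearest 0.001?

0.493

Reading the table with exposure as columns: a = 78 (Trained, case), b = 2887 (Trained, non-case), c = 127 (Untrained, case), d = 2319.
This is a case-control study: participants were sampled on outcome status, so risks in the source population cannot be estimated directly — relative risk is not valid here. The odds ratio is the appropriate measure.
OR = (a·d)/(b·c) = (78 × 2319) / (2887 × 127) = 180882 / 366649 = 0.49334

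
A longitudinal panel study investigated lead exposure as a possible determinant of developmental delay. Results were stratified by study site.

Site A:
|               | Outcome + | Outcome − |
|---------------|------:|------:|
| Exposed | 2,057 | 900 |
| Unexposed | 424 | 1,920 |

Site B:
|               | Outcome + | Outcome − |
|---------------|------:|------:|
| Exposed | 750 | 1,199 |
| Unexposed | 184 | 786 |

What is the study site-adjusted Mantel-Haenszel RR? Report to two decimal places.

3.22

RR_MH = Σ(aᵢ·n₀ᵢ/nᵢ) / Σ(cᵢ·n₁ᵢ/nᵢ), with n₁ᵢ = aᵢ+bᵢ (exposed), n₀ᵢ = cᵢ+dᵢ (unexposed), nᵢ = n₁ᵢ+n₀ᵢ.
Stratum 1 (Site A): n₁ = 2957, n₀ = 2344, n = 5301; a·n₀/n = 2057·2344/5301 = 909.5657; c·n₁/n = 424·2957/5301 = 236.5154
Stratum 2 (Site B): n₁ = 1949, n₀ = 970, n = 2919; a·n₀/n = 750·970/2919 = 249.2292; c·n₁/n = 184·1949/2919 = 122.8558
RR_MH = (909.5657 + 249.2292) / (236.5154 + 122.8558) = 1158.7949 / 359.3711 = 3.22451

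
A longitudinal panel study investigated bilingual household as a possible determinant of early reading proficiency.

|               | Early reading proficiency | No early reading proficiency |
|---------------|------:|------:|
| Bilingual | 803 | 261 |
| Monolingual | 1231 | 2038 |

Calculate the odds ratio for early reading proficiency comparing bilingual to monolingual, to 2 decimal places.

Cells: a = 803, b = 261, c = 1231, d = 2038.
OR = (a·d)/(b·c) = (803 × 2038) / (261 × 1231) = 1636514 / 321291 = 5.09356
The odds of early reading proficiency are about 5.09 times as high in the bilingual group.

5.09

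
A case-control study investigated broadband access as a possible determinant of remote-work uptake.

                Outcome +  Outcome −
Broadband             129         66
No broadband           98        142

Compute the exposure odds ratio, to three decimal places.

2.832

Cells: a = 129, b = 66, c = 98, d = 142.
OR = (a·d)/(b·c) = (129 × 142) / (66 × 98) = 18318 / 6468 = 2.83210
The odds of remote-work uptake are about 2.83 times as high in the broadband group.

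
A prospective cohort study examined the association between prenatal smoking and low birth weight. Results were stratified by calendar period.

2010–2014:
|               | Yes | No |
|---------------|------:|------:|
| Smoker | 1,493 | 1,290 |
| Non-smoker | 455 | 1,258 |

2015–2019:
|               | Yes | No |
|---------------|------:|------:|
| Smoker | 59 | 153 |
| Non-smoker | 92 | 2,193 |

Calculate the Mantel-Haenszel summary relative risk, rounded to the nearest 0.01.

2.15

RR_MH = Σ(aᵢ·n₀ᵢ/nᵢ) / Σ(cᵢ·n₁ᵢ/nᵢ), with n₁ᵢ = aᵢ+bᵢ (exposed), n₀ᵢ = cᵢ+dᵢ (unexposed), nᵢ = n₁ᵢ+n₀ᵢ.
Stratum 1 (2010–2014): n₁ = 2783, n₀ = 1713, n = 4496; a·n₀/n = 1493·1713/4496 = 568.8410; c·n₁/n = 455·2783/4496 = 281.6426
Stratum 2 (2015–2019): n₁ = 212, n₀ = 2285, n = 2497; a·n₀/n = 59·2285/2497 = 53.9908; c·n₁/n = 92·212/2497 = 7.8110
RR_MH = (568.8410 + 53.9908) / (281.6426 + 7.8110) = 622.8318 / 289.4535 = 2.15175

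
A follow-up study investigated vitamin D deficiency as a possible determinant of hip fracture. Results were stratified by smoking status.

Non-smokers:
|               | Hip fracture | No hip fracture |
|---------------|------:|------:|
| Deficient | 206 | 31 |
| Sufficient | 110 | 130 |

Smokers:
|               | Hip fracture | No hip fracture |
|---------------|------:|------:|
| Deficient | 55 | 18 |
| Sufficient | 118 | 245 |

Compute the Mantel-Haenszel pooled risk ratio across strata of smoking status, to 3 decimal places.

RR_MH = Σ(aᵢ·n₀ᵢ/nᵢ) / Σ(cᵢ·n₁ᵢ/nᵢ), with n₁ᵢ = aᵢ+bᵢ (exposed), n₀ᵢ = cᵢ+dᵢ (unexposed), nᵢ = n₁ᵢ+n₀ᵢ.
Stratum 1 (Non-smokers): n₁ = 237, n₀ = 240, n = 477; a·n₀/n = 206·240/477 = 103.6478; c·n₁/n = 110·237/477 = 54.6541
Stratum 2 (Smokers): n₁ = 73, n₀ = 363, n = 436; a·n₀/n = 55·363/436 = 45.7913; c·n₁/n = 118·73/436 = 19.7569
RR_MH = (103.6478 + 45.7913) / (54.6541 + 19.7569) = 149.4391 / 74.4110 = 2.00829

2.008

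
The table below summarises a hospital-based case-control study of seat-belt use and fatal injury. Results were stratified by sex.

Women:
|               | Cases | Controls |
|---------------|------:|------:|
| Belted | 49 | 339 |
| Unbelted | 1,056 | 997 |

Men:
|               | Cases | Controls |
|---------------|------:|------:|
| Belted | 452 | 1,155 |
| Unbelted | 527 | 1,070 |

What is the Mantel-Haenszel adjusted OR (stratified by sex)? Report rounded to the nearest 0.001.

0.508

OR_MH = Σ(aᵢdᵢ/nᵢ) / Σ(bᵢcᵢ/nᵢ), where nᵢ is the stratum total.
Stratum 1 (Women): n = 2441; a·d/n = 49·997/2441 = 20.0135; b·c/n = 339·1056/2441 = 146.6546
Stratum 2 (Men): n = 3204; a·d/n = 452·1070/3204 = 150.9488; b·c/n = 1155·527/3204 = 189.9766
OR_MH = (20.0135 + 150.9488) / (146.6546 + 189.9766) = 170.9623 / 336.6312 = 0.50786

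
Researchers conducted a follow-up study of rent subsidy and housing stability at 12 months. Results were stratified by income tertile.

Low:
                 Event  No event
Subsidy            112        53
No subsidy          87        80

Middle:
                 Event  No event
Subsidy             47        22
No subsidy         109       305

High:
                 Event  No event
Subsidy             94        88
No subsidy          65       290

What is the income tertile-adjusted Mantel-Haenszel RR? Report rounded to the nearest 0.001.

RR_MH = Σ(aᵢ·n₀ᵢ/nᵢ) / Σ(cᵢ·n₁ᵢ/nᵢ), with n₁ᵢ = aᵢ+bᵢ (exposed), n₀ᵢ = cᵢ+dᵢ (unexposed), nᵢ = n₁ᵢ+n₀ᵢ.
Stratum 1 (Low): n₁ = 165, n₀ = 167, n = 332; a·n₀/n = 112·167/332 = 56.3373; c·n₁/n = 87·165/332 = 43.2380
Stratum 2 (Middle): n₁ = 69, n₀ = 414, n = 483; a·n₀/n = 47·414/483 = 40.2857; c·n₁/n = 109·69/483 = 15.5714
Stratum 3 (High): n₁ = 182, n₀ = 355, n = 537; a·n₀/n = 94·355/537 = 62.1415; c·n₁/n = 65·182/537 = 22.0298
RR_MH = (56.3373 + 40.2857 + 62.1415) / (43.2380 + 15.5714 + 22.0298) = 158.7646 / 80.8392 = 1.96396

1.964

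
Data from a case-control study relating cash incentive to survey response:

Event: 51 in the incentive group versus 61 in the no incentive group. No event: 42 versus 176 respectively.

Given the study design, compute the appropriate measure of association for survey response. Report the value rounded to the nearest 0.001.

3.504

From the description: a = 51, b = 42, c = 61, d = 176.
This is a case-control study: participants were sampled on outcome status, so risks in the source population cannot be estimated directly — relative risk is not valid here. The odds ratio is the appropriate measure.
OR = (a·d)/(b·c) = (51 × 176) / (42 × 61) = 8976 / 2562 = 3.50351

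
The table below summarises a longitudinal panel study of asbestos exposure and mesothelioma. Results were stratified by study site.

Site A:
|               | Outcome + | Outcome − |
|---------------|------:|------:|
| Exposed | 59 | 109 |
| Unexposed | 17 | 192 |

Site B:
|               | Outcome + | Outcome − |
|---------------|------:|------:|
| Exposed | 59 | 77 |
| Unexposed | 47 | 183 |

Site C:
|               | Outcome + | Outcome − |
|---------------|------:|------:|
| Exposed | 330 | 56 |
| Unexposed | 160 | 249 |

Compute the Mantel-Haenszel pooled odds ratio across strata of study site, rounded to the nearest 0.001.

6.248

OR_MH = Σ(aᵢdᵢ/nᵢ) / Σ(bᵢcᵢ/nᵢ), where nᵢ is the stratum total.
Stratum 1 (Site A): n = 377; a·d/n = 59·192/377 = 30.0477; b·c/n = 109·17/377 = 4.9151
Stratum 2 (Site B): n = 366; a·d/n = 59·183/366 = 29.5000; b·c/n = 77·47/366 = 9.8880
Stratum 3 (Site C): n = 795; a·d/n = 330·249/795 = 103.3585; b·c/n = 56·160/795 = 11.2704
OR_MH = (30.0477 + 29.5000 + 103.3585) / (4.9151 + 9.8880 + 11.2704) = 162.9062 / 26.0735 = 6.24795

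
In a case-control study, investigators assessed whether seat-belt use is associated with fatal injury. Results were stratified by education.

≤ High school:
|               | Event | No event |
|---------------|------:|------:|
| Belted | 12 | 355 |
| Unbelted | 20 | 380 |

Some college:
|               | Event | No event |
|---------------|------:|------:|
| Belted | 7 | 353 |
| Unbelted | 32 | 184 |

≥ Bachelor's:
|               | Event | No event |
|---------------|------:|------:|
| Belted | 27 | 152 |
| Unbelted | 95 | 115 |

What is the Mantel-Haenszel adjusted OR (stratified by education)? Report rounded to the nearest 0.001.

0.245

OR_MH = Σ(aᵢdᵢ/nᵢ) / Σ(bᵢcᵢ/nᵢ), where nᵢ is the stratum total.
Stratum 1 (≤ High school): n = 767; a·d/n = 12·380/767 = 5.9452; b·c/n = 355·20/767 = 9.2568
Stratum 2 (Some college): n = 576; a·d/n = 7·184/576 = 2.2361; b·c/n = 353·32/576 = 19.6111
Stratum 3 (≥ Bachelor's): n = 389; a·d/n = 27·115/389 = 7.9820; b·c/n = 152·95/389 = 37.1208
OR_MH = (5.9452 + 2.2361 + 7.9820) / (9.2568 + 19.6111 + 37.1208) = 16.1634 / 65.9888 = 0.24494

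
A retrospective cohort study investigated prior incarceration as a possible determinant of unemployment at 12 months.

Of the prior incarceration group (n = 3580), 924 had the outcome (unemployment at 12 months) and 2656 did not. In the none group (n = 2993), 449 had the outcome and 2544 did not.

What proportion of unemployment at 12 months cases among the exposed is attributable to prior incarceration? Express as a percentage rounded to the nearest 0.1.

41.9

From the description: a = 924, b = 2656, c = 449, d = 2544.
Risk in exposed = 924/3580 = 0.25810; risk in unexposed = 449/2993 = 0.15002.
RR = 0.25810/0.15002 = 1.72048
AR% = (RR − 1)/RR × 100 = (1.72048 − 1)/1.72048 × 100 = 41.8766%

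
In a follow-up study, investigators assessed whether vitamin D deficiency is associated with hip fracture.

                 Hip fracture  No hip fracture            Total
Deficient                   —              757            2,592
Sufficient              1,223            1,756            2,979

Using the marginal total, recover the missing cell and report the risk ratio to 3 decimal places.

1.724

The missing cell is in the exposed row: 2592 − 757 = 1835.
So a = 1835, b = 757, c = 1223, d = 1756.
RR = [a/(a+b)] / [c/(c+d)] = (1835/2592) / (1223/2979) = 0.70795/0.41054 = 1.72443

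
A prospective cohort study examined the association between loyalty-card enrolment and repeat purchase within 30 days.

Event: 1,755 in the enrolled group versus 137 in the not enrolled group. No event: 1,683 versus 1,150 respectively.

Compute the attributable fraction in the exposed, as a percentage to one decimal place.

79.1

From the description: a = 1755, b = 1683, c = 137, d = 1150.
Risk in exposed = 1755/3438 = 0.51047; risk in unexposed = 137/1287 = 0.10645.
RR = 0.51047/0.10645 = 4.79545
AR% = (RR − 1)/RR × 100 = (4.79545 − 1)/4.79545 × 100 = 79.1469%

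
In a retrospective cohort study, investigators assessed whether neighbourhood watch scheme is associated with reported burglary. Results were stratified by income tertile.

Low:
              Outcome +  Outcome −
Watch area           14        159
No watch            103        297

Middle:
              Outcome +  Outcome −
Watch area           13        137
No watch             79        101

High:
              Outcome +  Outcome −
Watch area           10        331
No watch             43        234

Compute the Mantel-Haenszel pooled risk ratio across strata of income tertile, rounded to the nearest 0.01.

RR_MH = Σ(aᵢ·n₀ᵢ/nᵢ) / Σ(cᵢ·n₁ᵢ/nᵢ), with n₁ᵢ = aᵢ+bᵢ (exposed), n₀ᵢ = cᵢ+dᵢ (unexposed), nᵢ = n₁ᵢ+n₀ᵢ.
Stratum 1 (Low): n₁ = 173, n₀ = 400, n = 573; a·n₀/n = 14·400/573 = 9.7731; c·n₁/n = 103·173/573 = 31.0977
Stratum 2 (Middle): n₁ = 150, n₀ = 180, n = 330; a·n₀/n = 13·180/330 = 7.0909; c·n₁/n = 79·150/330 = 35.9091
Stratum 3 (High): n₁ = 341, n₀ = 277, n = 618; a·n₀/n = 10·277/618 = 4.4822; c·n₁/n = 43·341/618 = 23.7265
RR_MH = (9.7731 + 7.0909 + 4.4822) / (31.0977 + 35.9091 + 23.7265) = 21.3462 / 90.7334 = 0.23526

0.24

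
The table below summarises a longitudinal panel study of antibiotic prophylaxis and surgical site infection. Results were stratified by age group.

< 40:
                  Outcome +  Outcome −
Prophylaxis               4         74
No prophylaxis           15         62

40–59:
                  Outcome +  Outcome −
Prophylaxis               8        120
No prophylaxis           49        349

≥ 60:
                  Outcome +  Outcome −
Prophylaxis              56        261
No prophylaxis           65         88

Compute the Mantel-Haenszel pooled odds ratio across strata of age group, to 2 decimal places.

OR_MH = Σ(aᵢdᵢ/nᵢ) / Σ(bᵢcᵢ/nᵢ), where nᵢ is the stratum total.
Stratum 1 (< 40): n = 155; a·d/n = 4·62/155 = 1.6000; b·c/n = 74·15/155 = 7.1613
Stratum 2 (40–59): n = 526; a·d/n = 8·349/526 = 5.3080; b·c/n = 120·49/526 = 11.1787
Stratum 3 (≥ 60): n = 470; a·d/n = 56·88/470 = 10.4851; b·c/n = 261·65/470 = 36.0957
OR_MH = (1.6000 + 5.3080 + 10.4851) / (7.1613 + 11.1787 + 36.0957) = 17.3931 / 54.4357 = 0.31952

0.32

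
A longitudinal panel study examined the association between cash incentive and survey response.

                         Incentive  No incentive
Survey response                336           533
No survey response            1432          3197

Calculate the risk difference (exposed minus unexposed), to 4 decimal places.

0.0471

Reading the table with exposure as columns: a = 336 (Incentive, case), b = 1432 (Incentive, non-case), c = 533 (No incentive, case), d = 3197.
Risk in exposed = 336/1768 = 0.190045; risk in unexposed = 533/3730 = 0.142895.
Risk difference = 0.190045 − 0.142895 = 0.047150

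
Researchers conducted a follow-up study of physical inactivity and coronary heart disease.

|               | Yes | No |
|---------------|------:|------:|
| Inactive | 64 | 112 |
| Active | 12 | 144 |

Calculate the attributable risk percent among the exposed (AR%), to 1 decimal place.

Cells: a = 64, b = 112, c = 12, d = 144.
Risk in exposed = 64/176 = 0.36364; risk in unexposed = 12/156 = 0.07692.
RR = 0.36364/0.07692 = 4.72727
AR% = (RR − 1)/RR × 100 = (4.72727 − 1)/4.72727 × 100 = 78.8462%

78.8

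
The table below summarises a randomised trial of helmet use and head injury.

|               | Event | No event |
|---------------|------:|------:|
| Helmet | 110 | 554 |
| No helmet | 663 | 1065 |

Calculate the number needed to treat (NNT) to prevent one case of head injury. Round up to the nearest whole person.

Risk in treated group = 110/664 = 0.16566; risk in control = 663/1728 = 0.38368.
Absolute risk reduction = 0.38368 − 0.16566 = 0.21802
NNT = 1 / ARR = 1 / 0.21802 = 4.587 → round up → 5

5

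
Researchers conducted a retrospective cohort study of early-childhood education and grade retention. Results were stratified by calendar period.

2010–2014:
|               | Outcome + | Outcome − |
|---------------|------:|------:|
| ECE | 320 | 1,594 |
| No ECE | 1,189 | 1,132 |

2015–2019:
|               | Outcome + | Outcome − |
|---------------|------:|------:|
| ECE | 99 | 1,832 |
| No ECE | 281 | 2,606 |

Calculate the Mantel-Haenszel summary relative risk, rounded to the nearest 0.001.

0.361

RR_MH = Σ(aᵢ·n₀ᵢ/nᵢ) / Σ(cᵢ·n₁ᵢ/nᵢ), with n₁ᵢ = aᵢ+bᵢ (exposed), n₀ᵢ = cᵢ+dᵢ (unexposed), nᵢ = n₁ᵢ+n₀ᵢ.
Stratum 1 (2010–2014): n₁ = 1914, n₀ = 2321, n = 4235; a·n₀/n = 320·2321/4235 = 175.3766; c·n₁/n = 1189·1914/4235 = 537.3662
Stratum 2 (2015–2019): n₁ = 1931, n₀ = 2887, n = 4818; a·n₀/n = 99·2887/4818 = 59.3219; c·n₁/n = 281·1931/4818 = 112.6216
RR_MH = (175.3766 + 59.3219) / (537.3662 + 112.6216) = 234.6985 / 649.9879 = 0.36108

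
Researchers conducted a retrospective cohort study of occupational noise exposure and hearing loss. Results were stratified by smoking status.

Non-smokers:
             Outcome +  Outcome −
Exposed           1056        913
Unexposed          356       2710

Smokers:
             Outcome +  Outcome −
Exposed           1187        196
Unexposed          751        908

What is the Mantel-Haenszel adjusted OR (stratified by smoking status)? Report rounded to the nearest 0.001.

OR_MH = Σ(aᵢdᵢ/nᵢ) / Σ(bᵢcᵢ/nᵢ), where nᵢ is the stratum total.
Stratum 1 (Non-smokers): n = 5035; a·d/n = 1056·2710/5035 = 568.3734; b·c/n = 913·356/5035 = 64.5537
Stratum 2 (Smokers): n = 3042; a·d/n = 1187·908/3042 = 354.3051; b·c/n = 196·751/3042 = 48.3879
OR_MH = (568.3734 + 354.3051) / (64.5537 + 48.3879) = 922.6784 / 112.9416 = 8.16952

8.170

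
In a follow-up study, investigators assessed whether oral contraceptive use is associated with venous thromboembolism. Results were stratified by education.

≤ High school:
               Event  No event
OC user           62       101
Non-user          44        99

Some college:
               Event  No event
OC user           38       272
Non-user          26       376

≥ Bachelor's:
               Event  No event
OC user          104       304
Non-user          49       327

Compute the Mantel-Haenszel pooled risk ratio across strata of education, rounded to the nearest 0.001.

1.665

RR_MH = Σ(aᵢ·n₀ᵢ/nᵢ) / Σ(cᵢ·n₁ᵢ/nᵢ), with n₁ᵢ = aᵢ+bᵢ (exposed), n₀ᵢ = cᵢ+dᵢ (unexposed), nᵢ = n₁ᵢ+n₀ᵢ.
Stratum 1 (≤ High school): n₁ = 163, n₀ = 143, n = 306; a·n₀/n = 62·143/306 = 28.9739; c·n₁/n = 44·163/306 = 23.4379
Stratum 2 (Some college): n₁ = 310, n₀ = 402, n = 712; a·n₀/n = 38·402/712 = 21.4551; c·n₁/n = 26·310/712 = 11.3202
Stratum 3 (≥ Bachelor's): n₁ = 408, n₀ = 376, n = 784; a·n₀/n = 104·376/784 = 49.8776; c·n₁/n = 49·408/784 = 25.5000
RR_MH = (28.9739 + 21.4551 + 49.8776) / (23.4379 + 11.3202 + 25.5000) = 100.3065 / 60.2581 = 1.66461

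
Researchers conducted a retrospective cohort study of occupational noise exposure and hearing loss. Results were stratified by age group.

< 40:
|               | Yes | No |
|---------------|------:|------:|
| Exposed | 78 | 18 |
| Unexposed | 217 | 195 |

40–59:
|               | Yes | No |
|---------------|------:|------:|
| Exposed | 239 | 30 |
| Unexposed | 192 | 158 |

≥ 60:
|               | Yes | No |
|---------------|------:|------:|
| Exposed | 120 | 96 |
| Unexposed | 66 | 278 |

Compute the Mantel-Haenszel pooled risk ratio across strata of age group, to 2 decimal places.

1.82

RR_MH = Σ(aᵢ·n₀ᵢ/nᵢ) / Σ(cᵢ·n₁ᵢ/nᵢ), with n₁ᵢ = aᵢ+bᵢ (exposed), n₀ᵢ = cᵢ+dᵢ (unexposed), nᵢ = n₁ᵢ+n₀ᵢ.
Stratum 1 (< 40): n₁ = 96, n₀ = 412, n = 508; a·n₀/n = 78·412/508 = 63.2598; c·n₁/n = 217·96/508 = 41.0079
Stratum 2 (40–59): n₁ = 269, n₀ = 350, n = 619; a·n₀/n = 239·350/619 = 135.1373; c·n₁/n = 192·269/619 = 83.4378
Stratum 3 (≥ 60): n₁ = 216, n₀ = 344, n = 560; a·n₀/n = 120·344/560 = 73.7143; c·n₁/n = 66·216/560 = 25.4571
RR_MH = (63.2598 + 135.1373 + 73.7143) / (41.0079 + 83.4378 + 25.4571) = 272.1114 / 149.9028 = 1.81525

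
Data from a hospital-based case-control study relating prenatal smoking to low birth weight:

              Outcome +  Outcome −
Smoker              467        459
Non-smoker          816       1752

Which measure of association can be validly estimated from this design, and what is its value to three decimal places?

2.184

Cells: a = 467, b = 459, c = 816, d = 1752.
This is a hospital-based case-control study: participants were sampled on outcome status, so risks in the source population cannot be estimated directly — relative risk is not valid here. The odds ratio is the appropriate measure.
OR = (a·d)/(b·c) = (467 × 1752) / (459 × 816) = 818184 / 374544 = 2.18448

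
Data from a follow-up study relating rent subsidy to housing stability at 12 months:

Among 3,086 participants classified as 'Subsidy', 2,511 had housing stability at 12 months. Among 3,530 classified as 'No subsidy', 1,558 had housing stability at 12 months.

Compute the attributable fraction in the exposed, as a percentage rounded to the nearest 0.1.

From the description: a = 2511, b = 575, c = 1558, d = 1972.
Risk in exposed = 2511/3086 = 0.81367; risk in unexposed = 1558/3530 = 0.44136.
RR = 0.81367/0.44136 = 1.84356
AR% = (RR − 1)/RR × 100 = (1.84356 − 1)/1.84356 × 100 = 45.7572%

45.8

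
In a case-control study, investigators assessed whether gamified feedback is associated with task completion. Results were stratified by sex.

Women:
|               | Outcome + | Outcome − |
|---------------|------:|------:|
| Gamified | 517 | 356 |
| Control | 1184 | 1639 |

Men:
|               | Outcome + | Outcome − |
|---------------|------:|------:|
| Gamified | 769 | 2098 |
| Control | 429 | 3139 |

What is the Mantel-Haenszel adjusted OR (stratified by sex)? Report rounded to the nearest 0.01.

OR_MH = Σ(aᵢdᵢ/nᵢ) / Σ(bᵢcᵢ/nᵢ), where nᵢ is the stratum total.
Stratum 1 (Women): n = 3696; a·d/n = 517·1639/3696 = 229.2649; b·c/n = 356·1184/3696 = 114.0433
Stratum 2 (Men): n = 6435; a·d/n = 769·3139/6435 = 375.1190; b·c/n = 2098·429/6435 = 139.8667
OR_MH = (229.2649 + 375.1190) / (114.0433 + 139.8667) = 604.3839 / 253.9100 = 2.38031

2.38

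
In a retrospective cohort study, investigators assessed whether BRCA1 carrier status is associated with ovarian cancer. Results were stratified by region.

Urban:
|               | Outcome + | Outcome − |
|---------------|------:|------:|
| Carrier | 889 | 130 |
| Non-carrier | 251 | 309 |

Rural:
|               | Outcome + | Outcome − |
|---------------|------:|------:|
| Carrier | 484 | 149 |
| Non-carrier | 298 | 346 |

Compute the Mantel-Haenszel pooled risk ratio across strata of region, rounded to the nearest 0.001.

RR_MH = Σ(aᵢ·n₀ᵢ/nᵢ) / Σ(cᵢ·n₁ᵢ/nᵢ), with n₁ᵢ = aᵢ+bᵢ (exposed), n₀ᵢ = cᵢ+dᵢ (unexposed), nᵢ = n₁ᵢ+n₀ᵢ.
Stratum 1 (Urban): n₁ = 1019, n₀ = 560, n = 1579; a·n₀/n = 889·560/1579 = 315.2882; c·n₁/n = 251·1019/1579 = 161.9816
Stratum 2 (Rural): n₁ = 633, n₀ = 644, n = 1277; a·n₀/n = 484·644/1277 = 244.0846; c·n₁/n = 298·633/1277 = 147.7165
RR_MH = (315.2882 + 244.0846) / (161.9816 + 147.7165) = 559.3727 / 309.6982 = 1.80619

1.806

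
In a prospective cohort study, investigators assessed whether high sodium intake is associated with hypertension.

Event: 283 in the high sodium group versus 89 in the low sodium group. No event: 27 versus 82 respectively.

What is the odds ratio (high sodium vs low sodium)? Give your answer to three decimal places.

From the description: a = 283, b = 27, c = 89, d = 82.
OR = (a·d)/(b·c) = (283 × 82) / (27 × 89) = 23206 / 2403 = 9.65710
The odds of hypertension are about 9.66 times as high in the high sodium group.

9.657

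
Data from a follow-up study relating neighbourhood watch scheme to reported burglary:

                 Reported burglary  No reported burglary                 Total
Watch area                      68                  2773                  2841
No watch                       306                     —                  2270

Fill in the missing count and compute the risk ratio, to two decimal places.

0.18

The missing cell is in the unexposed row: 2270 − 306 = 1964.
So a = 68, b = 2773, c = 306, d = 1964.
RR = [a/(a+b)] / [c/(c+d)] = (68/2841) / (306/2270) = 0.02394/0.13480 = 0.17756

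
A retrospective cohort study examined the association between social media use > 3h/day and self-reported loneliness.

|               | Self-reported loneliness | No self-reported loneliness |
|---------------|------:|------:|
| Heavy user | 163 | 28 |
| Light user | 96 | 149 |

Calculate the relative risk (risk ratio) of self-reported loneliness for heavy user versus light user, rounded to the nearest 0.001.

Cells: a = 163, b = 28, c = 96, d = 149.
Risk in exposed = 163/191 = 0.85340; risk in unexposed = 96/245 = 0.39184.
RR = 0.85340 / 0.39184 = 2.17796
The risk among the exposed is 2.18 times that among the unexposed.

2.178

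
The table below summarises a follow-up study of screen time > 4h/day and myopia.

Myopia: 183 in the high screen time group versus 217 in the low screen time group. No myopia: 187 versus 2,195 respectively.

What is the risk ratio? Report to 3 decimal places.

From the description: a = 183, b = 187, c = 217, d = 2195.
Risk in exposed = 183/370 = 0.49459; risk in unexposed = 217/2412 = 0.08997.
RR = 0.49459 / 0.08997 = 5.49752
The risk among the exposed is 5.50 times that among the unexposed.

5.498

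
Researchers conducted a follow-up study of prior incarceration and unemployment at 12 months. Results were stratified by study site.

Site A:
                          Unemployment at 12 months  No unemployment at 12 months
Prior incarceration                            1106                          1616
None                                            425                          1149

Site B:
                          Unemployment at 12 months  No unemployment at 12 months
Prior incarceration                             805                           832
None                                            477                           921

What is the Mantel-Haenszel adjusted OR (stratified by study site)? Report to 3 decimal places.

OR_MH = Σ(aᵢdᵢ/nᵢ) / Σ(bᵢcᵢ/nᵢ), where nᵢ is the stratum total.
Stratum 1 (Site A): n = 4296; a·d/n = 1106·1149/4296 = 295.8087; b·c/n = 1616·425/4296 = 159.8696
Stratum 2 (Site B): n = 3035; a·d/n = 805·921/3035 = 244.2850; b·c/n = 832·477/3035 = 130.7624
OR_MH = (295.8087 + 244.2850) / (159.8696 + 130.7624) = 540.0937 / 290.6321 = 1.85834

1.858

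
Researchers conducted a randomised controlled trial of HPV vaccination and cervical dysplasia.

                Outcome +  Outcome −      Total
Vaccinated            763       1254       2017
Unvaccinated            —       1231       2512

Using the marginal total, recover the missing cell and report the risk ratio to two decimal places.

The missing cell is in the unexposed row: 2512 − 1231 = 1281.
So a = 763, b = 1254, c = 1281, d = 1231.
RR = [a/(a+b)] / [c/(c+d)] = (763/2017) / (1281/2512) = 0.37828/0.50995 = 0.74180

0.74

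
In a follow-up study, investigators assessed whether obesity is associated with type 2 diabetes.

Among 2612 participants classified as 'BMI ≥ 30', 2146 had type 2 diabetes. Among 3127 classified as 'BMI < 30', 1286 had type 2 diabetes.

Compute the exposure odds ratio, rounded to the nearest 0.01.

From the description: a = 2146, b = 466, c = 1286, d = 1841.
OR = (a·d)/(b·c) = (2146 × 1841) / (466 × 1286) = 3950786 / 599276 = 6.59260
The odds of type 2 diabetes are about 6.59 times as high in the bmi ≥ 30 group.

6.59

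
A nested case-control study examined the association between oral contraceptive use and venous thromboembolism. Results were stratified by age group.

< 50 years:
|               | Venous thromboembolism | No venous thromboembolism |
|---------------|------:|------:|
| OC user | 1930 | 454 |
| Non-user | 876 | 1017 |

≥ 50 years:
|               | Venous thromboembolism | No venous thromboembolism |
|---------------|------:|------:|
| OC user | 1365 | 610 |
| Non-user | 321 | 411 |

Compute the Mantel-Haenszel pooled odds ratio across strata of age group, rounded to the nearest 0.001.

4.030

OR_MH = Σ(aᵢdᵢ/nᵢ) / Σ(bᵢcᵢ/nᵢ), where nᵢ is the stratum total.
Stratum 1 (< 50 years): n = 4277; a·d/n = 1930·1017/4277 = 458.9221; b·c/n = 454·876/4277 = 92.9867
Stratum 2 (≥ 50 years): n = 2707; a·d/n = 1365·411/2707 = 207.2460; b·c/n = 610·321/2707 = 72.3347
OR_MH = (458.9221 + 207.2460) / (92.9867 + 72.3347) = 666.1682 / 165.3214 = 4.02953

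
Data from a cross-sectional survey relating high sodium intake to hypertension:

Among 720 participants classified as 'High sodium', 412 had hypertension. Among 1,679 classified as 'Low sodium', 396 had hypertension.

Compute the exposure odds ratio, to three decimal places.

From the description: a = 412, b = 308, c = 396, d = 1283.
OR = (a·d)/(b·c) = (412 × 1283) / (308 × 396) = 528596 / 121968 = 4.33389
The odds of hypertension are about 4.33 times as high in the high sodium group.

4.334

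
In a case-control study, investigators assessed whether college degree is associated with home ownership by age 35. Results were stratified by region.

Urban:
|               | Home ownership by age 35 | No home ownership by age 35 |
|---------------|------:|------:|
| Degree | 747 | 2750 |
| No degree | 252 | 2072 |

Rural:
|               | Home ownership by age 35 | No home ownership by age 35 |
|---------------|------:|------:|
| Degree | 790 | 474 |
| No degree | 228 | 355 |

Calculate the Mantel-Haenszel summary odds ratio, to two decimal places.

2.35

OR_MH = Σ(aᵢdᵢ/nᵢ) / Σ(bᵢcᵢ/nᵢ), where nᵢ is the stratum total.
Stratum 1 (Urban): n = 5821; a·d/n = 747·2072/5821 = 265.8966; b·c/n = 2750·252/5821 = 119.0517
Stratum 2 (Rural): n = 1847; a·d/n = 790·355/1847 = 151.8408; b·c/n = 474·228/1847 = 58.5122
OR_MH = (265.8966 + 151.8408) / (119.0517 + 58.5122) = 417.7374 / 177.5639 = 2.35260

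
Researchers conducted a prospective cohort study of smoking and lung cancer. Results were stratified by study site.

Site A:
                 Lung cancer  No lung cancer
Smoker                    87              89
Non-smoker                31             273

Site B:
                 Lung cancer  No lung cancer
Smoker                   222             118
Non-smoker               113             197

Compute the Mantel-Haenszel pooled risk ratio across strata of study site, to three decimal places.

RR_MH = Σ(aᵢ·n₀ᵢ/nᵢ) / Σ(cᵢ·n₁ᵢ/nᵢ), with n₁ᵢ = aᵢ+bᵢ (exposed), n₀ᵢ = cᵢ+dᵢ (unexposed), nᵢ = n₁ᵢ+n₀ᵢ.
Stratum 1 (Site A): n₁ = 176, n₀ = 304, n = 480; a·n₀/n = 87·304/480 = 55.1000; c·n₁/n = 31·176/480 = 11.3667
Stratum 2 (Site B): n₁ = 340, n₀ = 310, n = 650; a·n₀/n = 222·310/650 = 105.8769; c·n₁/n = 113·340/650 = 59.1077
RR_MH = (55.1000 + 105.8769) / (11.3667 + 59.1077) = 160.9769 / 70.4744 = 2.28419

2.284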